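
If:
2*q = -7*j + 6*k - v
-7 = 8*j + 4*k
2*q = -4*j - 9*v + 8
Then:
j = 8*v/15 - 37/30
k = 43/60 - 16*v/15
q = 97/15 - 167*v/30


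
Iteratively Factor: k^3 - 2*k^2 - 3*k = (k - 3)*(k^2 + k) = k*(k - 3)*(k + 1)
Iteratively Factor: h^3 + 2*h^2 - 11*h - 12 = (h + 1)*(h^2 + h - 12) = (h + 1)*(h + 4)*(h - 3)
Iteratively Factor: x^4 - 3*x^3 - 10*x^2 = (x - 5)*(x^3 + 2*x^2) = x*(x - 5)*(x^2 + 2*x) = x*(x - 5)*(x + 2)*(x)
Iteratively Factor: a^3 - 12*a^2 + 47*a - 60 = (a - 5)*(a^2 - 7*a + 12) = (a - 5)*(a - 4)*(a - 3)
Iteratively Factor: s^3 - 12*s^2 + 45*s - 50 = (s - 2)*(s^2 - 10*s + 25) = (s - 5)*(s - 2)*(s - 5)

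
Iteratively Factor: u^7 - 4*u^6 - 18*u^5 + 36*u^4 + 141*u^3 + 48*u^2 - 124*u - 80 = (u + 2)*(u^6 - 6*u^5 - 6*u^4 + 48*u^3 + 45*u^2 - 42*u - 40) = (u - 4)*(u + 2)*(u^5 - 2*u^4 - 14*u^3 - 8*u^2 + 13*u + 10) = (u - 5)*(u - 4)*(u + 2)*(u^4 + 3*u^3 + u^2 - 3*u - 2) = (u - 5)*(u - 4)*(u + 1)*(u + 2)*(u^3 + 2*u^2 - u - 2) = (u - 5)*(u - 4)*(u - 1)*(u + 1)*(u + 2)*(u^2 + 3*u + 2) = (u - 5)*(u - 4)*(u - 1)*(u + 1)^2*(u + 2)*(u + 2)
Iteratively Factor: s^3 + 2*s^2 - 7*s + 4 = (s - 1)*(s^2 + 3*s - 4) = (s - 1)*(s + 4)*(s - 1)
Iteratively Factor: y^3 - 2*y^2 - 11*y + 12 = (y - 4)*(y^2 + 2*y - 3) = (y - 4)*(y + 3)*(y - 1)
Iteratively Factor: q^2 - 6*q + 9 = (q - 3)*(q - 3)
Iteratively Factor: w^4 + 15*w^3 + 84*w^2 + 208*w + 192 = (w + 4)*(w^3 + 11*w^2 + 40*w + 48) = (w + 3)*(w + 4)*(w^2 + 8*w + 16) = (w + 3)*(w + 4)^2*(w + 4)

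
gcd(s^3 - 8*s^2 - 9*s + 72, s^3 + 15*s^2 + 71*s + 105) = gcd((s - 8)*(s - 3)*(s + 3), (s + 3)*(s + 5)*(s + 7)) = s + 3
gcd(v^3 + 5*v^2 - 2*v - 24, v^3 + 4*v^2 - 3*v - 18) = v^2 + v - 6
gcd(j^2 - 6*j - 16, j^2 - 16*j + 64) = j - 8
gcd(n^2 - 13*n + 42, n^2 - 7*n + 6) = n - 6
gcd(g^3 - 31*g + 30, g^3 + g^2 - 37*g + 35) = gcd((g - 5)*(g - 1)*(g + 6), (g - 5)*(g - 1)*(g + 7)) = g^2 - 6*g + 5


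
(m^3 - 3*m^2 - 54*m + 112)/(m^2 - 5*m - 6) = (-m^3 + 3*m^2 + 54*m - 112)/(-m^2 + 5*m + 6)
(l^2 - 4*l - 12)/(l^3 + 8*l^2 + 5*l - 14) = (l - 6)/(l^2 + 6*l - 7)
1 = 1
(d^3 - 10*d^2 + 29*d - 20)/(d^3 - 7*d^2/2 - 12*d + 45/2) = 2*(d^2 - 5*d + 4)/(2*d^2 + 3*d - 9)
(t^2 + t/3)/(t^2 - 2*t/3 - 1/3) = t/(t - 1)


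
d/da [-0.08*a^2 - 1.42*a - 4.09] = -0.16*a - 1.42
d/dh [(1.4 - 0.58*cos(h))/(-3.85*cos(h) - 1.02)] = -5.9816*sin(h)/(3.85*cos(h) + 1.02)^2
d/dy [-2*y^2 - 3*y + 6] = -4*y - 3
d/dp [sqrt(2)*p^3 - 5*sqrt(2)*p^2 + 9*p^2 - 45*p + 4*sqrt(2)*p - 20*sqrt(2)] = 3*sqrt(2)*p^2 - 10*sqrt(2)*p + 18*p - 45 + 4*sqrt(2)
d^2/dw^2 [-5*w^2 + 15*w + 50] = -10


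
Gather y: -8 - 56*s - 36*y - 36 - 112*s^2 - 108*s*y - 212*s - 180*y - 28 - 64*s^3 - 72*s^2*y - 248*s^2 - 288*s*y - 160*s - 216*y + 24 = -64*s^3 - 360*s^2 - 428*s + y*(-72*s^2 - 396*s - 432) - 48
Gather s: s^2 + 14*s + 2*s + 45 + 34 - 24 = s^2 + 16*s + 55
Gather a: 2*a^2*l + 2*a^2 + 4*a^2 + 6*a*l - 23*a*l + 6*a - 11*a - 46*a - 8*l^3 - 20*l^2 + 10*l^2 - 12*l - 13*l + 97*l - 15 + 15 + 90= a^2*(2*l + 6) + a*(-17*l - 51) - 8*l^3 - 10*l^2 + 72*l + 90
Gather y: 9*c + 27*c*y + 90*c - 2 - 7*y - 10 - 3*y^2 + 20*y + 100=99*c - 3*y^2 + y*(27*c + 13) + 88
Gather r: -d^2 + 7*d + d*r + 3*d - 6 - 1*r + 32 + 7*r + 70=-d^2 + 10*d + r*(d + 6) + 96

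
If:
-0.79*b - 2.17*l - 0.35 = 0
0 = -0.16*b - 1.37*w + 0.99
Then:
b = 6.1875 - 8.5625*w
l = 3.11722350230415*w - 2.41388248847926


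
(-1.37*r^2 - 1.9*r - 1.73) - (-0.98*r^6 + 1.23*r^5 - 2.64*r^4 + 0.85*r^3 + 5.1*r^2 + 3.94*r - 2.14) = 0.98*r^6 - 1.23*r^5 + 2.64*r^4 - 0.85*r^3 - 6.47*r^2 - 5.84*r + 0.41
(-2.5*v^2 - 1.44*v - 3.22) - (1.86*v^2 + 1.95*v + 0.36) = -4.36*v^2 - 3.39*v - 3.58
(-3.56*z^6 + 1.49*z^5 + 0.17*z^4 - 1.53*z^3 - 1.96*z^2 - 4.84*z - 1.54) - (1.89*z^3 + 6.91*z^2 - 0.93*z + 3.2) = -3.56*z^6 + 1.49*z^5 + 0.17*z^4 - 3.42*z^3 - 8.87*z^2 - 3.91*z - 4.74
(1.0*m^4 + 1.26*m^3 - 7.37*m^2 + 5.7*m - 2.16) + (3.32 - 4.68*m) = 1.0*m^4 + 1.26*m^3 - 7.37*m^2 + 1.02*m + 1.16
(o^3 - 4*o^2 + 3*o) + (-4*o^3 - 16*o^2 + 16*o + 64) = -3*o^3 - 20*o^2 + 19*o + 64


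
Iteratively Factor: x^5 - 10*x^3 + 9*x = (x + 3)*(x^4 - 3*x^3 - x^2 + 3*x) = (x - 1)*(x + 3)*(x^3 - 2*x^2 - 3*x) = x*(x - 1)*(x + 3)*(x^2 - 2*x - 3) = x*(x - 1)*(x + 1)*(x + 3)*(x - 3)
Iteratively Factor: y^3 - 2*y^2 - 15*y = (y - 5)*(y^2 + 3*y) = (y - 5)*(y + 3)*(y)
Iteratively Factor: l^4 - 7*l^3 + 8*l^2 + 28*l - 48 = (l - 2)*(l^3 - 5*l^2 - 2*l + 24) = (l - 4)*(l - 2)*(l^2 - l - 6) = (l - 4)*(l - 2)*(l + 2)*(l - 3)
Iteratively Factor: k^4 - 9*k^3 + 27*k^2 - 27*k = (k - 3)*(k^3 - 6*k^2 + 9*k) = (k - 3)^2*(k^2 - 3*k) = k*(k - 3)^2*(k - 3)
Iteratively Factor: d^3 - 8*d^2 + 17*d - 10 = (d - 1)*(d^2 - 7*d + 10) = (d - 5)*(d - 1)*(d - 2)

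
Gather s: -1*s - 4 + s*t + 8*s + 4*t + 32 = s*(t + 7) + 4*t + 28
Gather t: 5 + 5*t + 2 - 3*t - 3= 2*t + 4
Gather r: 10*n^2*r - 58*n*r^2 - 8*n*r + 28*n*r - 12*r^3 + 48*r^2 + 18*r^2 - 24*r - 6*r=-12*r^3 + r^2*(66 - 58*n) + r*(10*n^2 + 20*n - 30)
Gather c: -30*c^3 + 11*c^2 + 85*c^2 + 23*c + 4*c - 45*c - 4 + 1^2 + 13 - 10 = -30*c^3 + 96*c^2 - 18*c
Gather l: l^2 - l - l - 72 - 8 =l^2 - 2*l - 80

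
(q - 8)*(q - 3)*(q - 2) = q^3 - 13*q^2 + 46*q - 48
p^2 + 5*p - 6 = (p - 1)*(p + 6)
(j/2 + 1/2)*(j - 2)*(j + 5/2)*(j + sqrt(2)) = j^4/2 + sqrt(2)*j^3/2 + 3*j^3/4 - 9*j^2/4 + 3*sqrt(2)*j^2/4 - 9*sqrt(2)*j/4 - 5*j/2 - 5*sqrt(2)/2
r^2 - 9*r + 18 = (r - 6)*(r - 3)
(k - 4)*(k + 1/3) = k^2 - 11*k/3 - 4/3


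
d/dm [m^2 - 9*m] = 2*m - 9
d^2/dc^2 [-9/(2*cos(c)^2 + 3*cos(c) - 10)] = 9*(16*sin(c)^4 - 97*sin(c)^2 + 15*cos(c)/2 + 9*cos(3*c)/2 + 23)/(-2*sin(c)^2 + 3*cos(c) - 8)^3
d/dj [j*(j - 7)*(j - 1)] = 3*j^2 - 16*j + 7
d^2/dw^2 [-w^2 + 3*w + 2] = -2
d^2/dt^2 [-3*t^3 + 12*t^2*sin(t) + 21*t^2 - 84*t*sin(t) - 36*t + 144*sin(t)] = -12*t^2*sin(t) + 84*t*sin(t) + 48*t*cos(t) - 18*t - 120*sin(t) - 168*cos(t) + 42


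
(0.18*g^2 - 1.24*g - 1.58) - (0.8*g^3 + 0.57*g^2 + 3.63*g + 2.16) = -0.8*g^3 - 0.39*g^2 - 4.87*g - 3.74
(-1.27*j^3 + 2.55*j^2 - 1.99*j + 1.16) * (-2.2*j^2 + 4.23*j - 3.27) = 2.794*j^5 - 10.9821*j^4 + 19.3174*j^3 - 19.3082*j^2 + 11.4141*j - 3.7932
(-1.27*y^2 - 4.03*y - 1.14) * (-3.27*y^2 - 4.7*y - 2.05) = 4.1529*y^4 + 19.1471*y^3 + 25.2723*y^2 + 13.6195*y + 2.337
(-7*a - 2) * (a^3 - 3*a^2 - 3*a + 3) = -7*a^4 + 19*a^3 + 27*a^2 - 15*a - 6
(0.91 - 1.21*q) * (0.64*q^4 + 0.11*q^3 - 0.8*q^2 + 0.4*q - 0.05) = -0.7744*q^5 + 0.4493*q^4 + 1.0681*q^3 - 1.212*q^2 + 0.4245*q - 0.0455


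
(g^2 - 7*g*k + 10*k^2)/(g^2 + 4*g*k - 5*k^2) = (g^2 - 7*g*k + 10*k^2)/(g^2 + 4*g*k - 5*k^2)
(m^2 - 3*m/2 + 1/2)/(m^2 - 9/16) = 8*(2*m^2 - 3*m + 1)/(16*m^2 - 9)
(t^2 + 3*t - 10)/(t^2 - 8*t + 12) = (t + 5)/(t - 6)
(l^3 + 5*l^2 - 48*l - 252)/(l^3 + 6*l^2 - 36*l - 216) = (l - 7)/(l - 6)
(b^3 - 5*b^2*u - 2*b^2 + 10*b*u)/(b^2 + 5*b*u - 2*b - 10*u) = b*(b - 5*u)/(b + 5*u)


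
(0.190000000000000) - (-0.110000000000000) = 0.300000000000000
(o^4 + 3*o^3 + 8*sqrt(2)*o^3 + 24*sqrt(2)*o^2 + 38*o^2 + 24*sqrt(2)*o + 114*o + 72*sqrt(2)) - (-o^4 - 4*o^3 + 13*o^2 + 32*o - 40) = 2*o^4 + 7*o^3 + 8*sqrt(2)*o^3 + 25*o^2 + 24*sqrt(2)*o^2 + 24*sqrt(2)*o + 82*o + 40 + 72*sqrt(2)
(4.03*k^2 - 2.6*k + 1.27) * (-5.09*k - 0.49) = -20.5127*k^3 + 11.2593*k^2 - 5.1903*k - 0.6223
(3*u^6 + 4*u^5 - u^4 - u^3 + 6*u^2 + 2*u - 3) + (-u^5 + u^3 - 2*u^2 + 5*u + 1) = 3*u^6 + 3*u^5 - u^4 + 4*u^2 + 7*u - 2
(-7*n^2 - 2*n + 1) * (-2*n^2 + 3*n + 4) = 14*n^4 - 17*n^3 - 36*n^2 - 5*n + 4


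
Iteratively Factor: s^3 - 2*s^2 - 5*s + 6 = (s - 3)*(s^2 + s - 2) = (s - 3)*(s - 1)*(s + 2)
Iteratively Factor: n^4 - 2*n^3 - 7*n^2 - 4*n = (n - 4)*(n^3 + 2*n^2 + n) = (n - 4)*(n + 1)*(n^2 + n) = n*(n - 4)*(n + 1)*(n + 1)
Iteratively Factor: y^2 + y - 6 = (y + 3)*(y - 2)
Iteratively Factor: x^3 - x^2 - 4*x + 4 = (x - 1)*(x^2 - 4) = (x - 1)*(x + 2)*(x - 2)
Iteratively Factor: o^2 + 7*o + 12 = (o + 3)*(o + 4)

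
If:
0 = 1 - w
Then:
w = 1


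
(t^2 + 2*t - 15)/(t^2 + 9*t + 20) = (t - 3)/(t + 4)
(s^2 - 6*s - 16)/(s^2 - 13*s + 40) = (s + 2)/(s - 5)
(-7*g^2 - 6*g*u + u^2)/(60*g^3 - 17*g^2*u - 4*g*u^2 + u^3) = (-7*g^2 - 6*g*u + u^2)/(60*g^3 - 17*g^2*u - 4*g*u^2 + u^3)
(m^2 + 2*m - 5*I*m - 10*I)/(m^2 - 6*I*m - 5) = (m + 2)/(m - I)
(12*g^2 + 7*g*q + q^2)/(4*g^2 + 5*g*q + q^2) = (3*g + q)/(g + q)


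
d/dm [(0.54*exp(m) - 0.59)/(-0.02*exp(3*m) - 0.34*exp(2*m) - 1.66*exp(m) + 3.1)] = (0.0216*exp(3*m) + 0.1482*exp(2*m) - 0.4012*exp(m) + 0.6946)*exp(m)/(0.0004*exp(6*m) + 0.0136*exp(5*m) + 0.182*exp(4*m) + 1.0048*exp(3*m) + 0.6476*exp(2*m) - 10.292*exp(m) + 9.61)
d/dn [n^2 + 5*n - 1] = 2*n + 5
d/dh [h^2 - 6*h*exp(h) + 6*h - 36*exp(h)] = -6*h*exp(h) + 2*h - 42*exp(h) + 6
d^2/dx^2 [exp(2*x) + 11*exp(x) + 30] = (4*exp(x) + 11)*exp(x)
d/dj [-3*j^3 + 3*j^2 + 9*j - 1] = -9*j^2 + 6*j + 9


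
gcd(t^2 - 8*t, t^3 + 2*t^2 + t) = t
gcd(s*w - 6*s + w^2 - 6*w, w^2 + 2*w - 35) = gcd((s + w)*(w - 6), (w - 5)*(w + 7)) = 1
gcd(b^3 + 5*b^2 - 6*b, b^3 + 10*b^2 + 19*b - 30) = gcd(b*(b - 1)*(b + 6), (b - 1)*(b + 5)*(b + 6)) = b^2 + 5*b - 6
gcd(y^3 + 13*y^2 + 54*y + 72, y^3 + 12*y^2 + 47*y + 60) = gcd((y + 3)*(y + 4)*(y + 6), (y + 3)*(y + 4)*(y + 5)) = y^2 + 7*y + 12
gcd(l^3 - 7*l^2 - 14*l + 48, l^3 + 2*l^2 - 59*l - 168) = l^2 - 5*l - 24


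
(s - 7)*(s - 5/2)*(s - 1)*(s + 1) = s^4 - 19*s^3/2 + 33*s^2/2 + 19*s/2 - 35/2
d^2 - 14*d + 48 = (d - 8)*(d - 6)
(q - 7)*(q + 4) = q^2 - 3*q - 28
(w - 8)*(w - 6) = w^2 - 14*w + 48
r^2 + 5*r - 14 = (r - 2)*(r + 7)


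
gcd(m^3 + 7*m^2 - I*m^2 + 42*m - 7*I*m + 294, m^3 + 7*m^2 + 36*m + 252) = m^2 + m*(7 + 6*I) + 42*I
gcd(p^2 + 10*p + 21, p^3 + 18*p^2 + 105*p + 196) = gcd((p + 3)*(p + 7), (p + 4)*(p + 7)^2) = p + 7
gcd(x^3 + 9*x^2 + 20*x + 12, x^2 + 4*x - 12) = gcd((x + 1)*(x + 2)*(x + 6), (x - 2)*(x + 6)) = x + 6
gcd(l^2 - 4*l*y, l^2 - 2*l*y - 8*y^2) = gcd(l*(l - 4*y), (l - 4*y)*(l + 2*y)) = -l + 4*y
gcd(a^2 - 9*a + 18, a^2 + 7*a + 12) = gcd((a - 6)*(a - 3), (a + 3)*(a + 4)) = 1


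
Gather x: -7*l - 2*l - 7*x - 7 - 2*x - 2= -9*l - 9*x - 9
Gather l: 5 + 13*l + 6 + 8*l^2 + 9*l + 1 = 8*l^2 + 22*l + 12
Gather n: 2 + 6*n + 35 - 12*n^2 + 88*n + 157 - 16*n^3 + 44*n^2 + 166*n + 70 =-16*n^3 + 32*n^2 + 260*n + 264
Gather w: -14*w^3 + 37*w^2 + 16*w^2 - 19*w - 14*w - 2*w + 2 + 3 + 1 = -14*w^3 + 53*w^2 - 35*w + 6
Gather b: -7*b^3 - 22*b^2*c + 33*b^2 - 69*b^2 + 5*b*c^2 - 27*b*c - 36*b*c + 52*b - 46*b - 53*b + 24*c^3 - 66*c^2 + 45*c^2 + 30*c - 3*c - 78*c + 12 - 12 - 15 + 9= -7*b^3 + b^2*(-22*c - 36) + b*(5*c^2 - 63*c - 47) + 24*c^3 - 21*c^2 - 51*c - 6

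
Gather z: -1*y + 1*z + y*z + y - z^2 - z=y*z - z^2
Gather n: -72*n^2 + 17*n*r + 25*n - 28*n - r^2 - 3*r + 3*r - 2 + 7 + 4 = -72*n^2 + n*(17*r - 3) - r^2 + 9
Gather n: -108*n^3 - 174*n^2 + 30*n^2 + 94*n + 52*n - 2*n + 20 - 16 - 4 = -108*n^3 - 144*n^2 + 144*n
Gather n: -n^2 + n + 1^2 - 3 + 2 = -n^2 + n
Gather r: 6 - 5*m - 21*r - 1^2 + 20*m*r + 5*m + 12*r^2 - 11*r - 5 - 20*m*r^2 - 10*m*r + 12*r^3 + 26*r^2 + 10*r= 12*r^3 + r^2*(38 - 20*m) + r*(10*m - 22)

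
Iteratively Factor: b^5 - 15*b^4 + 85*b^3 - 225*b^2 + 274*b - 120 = (b - 4)*(b^4 - 11*b^3 + 41*b^2 - 61*b + 30) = (b - 5)*(b - 4)*(b^3 - 6*b^2 + 11*b - 6) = (b - 5)*(b - 4)*(b - 2)*(b^2 - 4*b + 3) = (b - 5)*(b - 4)*(b - 3)*(b - 2)*(b - 1)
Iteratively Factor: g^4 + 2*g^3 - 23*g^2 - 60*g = (g + 4)*(g^3 - 2*g^2 - 15*g) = g*(g + 4)*(g^2 - 2*g - 15) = g*(g + 3)*(g + 4)*(g - 5)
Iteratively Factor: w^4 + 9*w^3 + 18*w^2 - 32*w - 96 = (w + 4)*(w^3 + 5*w^2 - 2*w - 24) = (w - 2)*(w + 4)*(w^2 + 7*w + 12) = (w - 2)*(w + 3)*(w + 4)*(w + 4)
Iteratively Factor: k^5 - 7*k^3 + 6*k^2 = (k - 1)*(k^4 + k^3 - 6*k^2) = (k - 1)*(k + 3)*(k^3 - 2*k^2) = k*(k - 1)*(k + 3)*(k^2 - 2*k) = k^2*(k - 1)*(k + 3)*(k - 2)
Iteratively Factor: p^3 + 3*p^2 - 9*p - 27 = (p + 3)*(p^2 - 9) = (p - 3)*(p + 3)*(p + 3)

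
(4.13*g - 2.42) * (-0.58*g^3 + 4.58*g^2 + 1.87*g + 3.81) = -2.3954*g^4 + 20.319*g^3 - 3.3605*g^2 + 11.2099*g - 9.2202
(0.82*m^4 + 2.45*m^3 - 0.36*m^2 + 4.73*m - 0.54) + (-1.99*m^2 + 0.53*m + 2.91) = 0.82*m^4 + 2.45*m^3 - 2.35*m^2 + 5.26*m + 2.37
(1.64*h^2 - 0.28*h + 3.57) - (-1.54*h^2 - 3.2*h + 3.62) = 3.18*h^2 + 2.92*h - 0.0500000000000003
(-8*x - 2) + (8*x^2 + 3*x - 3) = 8*x^2 - 5*x - 5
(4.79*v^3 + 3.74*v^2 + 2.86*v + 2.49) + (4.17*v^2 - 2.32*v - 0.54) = 4.79*v^3 + 7.91*v^2 + 0.54*v + 1.95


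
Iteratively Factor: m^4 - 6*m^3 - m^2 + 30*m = (m - 5)*(m^3 - m^2 - 6*m) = m*(m - 5)*(m^2 - m - 6) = m*(m - 5)*(m - 3)*(m + 2)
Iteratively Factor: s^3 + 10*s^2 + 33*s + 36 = (s + 3)*(s^2 + 7*s + 12) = (s + 3)*(s + 4)*(s + 3)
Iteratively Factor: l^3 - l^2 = (l)*(l^2 - l) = l^2*(l - 1)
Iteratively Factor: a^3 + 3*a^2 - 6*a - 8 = (a + 1)*(a^2 + 2*a - 8) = (a + 1)*(a + 4)*(a - 2)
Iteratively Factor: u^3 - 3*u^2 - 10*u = (u + 2)*(u^2 - 5*u) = u*(u + 2)*(u - 5)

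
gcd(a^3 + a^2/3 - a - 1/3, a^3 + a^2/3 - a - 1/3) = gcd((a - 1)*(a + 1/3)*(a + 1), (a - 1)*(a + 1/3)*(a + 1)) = a^3 + a^2/3 - a - 1/3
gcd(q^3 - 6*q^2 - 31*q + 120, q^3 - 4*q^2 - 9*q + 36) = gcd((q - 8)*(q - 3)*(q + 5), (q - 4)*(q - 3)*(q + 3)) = q - 3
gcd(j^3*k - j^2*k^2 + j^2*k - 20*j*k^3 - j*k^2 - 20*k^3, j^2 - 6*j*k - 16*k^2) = 1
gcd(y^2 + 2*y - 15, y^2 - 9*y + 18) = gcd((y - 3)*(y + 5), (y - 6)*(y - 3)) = y - 3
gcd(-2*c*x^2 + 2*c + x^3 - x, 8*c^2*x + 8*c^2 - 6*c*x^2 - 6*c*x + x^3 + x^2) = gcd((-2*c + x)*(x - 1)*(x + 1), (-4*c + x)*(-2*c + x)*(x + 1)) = -2*c*x - 2*c + x^2 + x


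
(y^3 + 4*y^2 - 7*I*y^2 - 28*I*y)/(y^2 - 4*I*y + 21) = y*(y + 4)/(y + 3*I)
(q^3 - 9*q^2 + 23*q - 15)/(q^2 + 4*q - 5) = (q^2 - 8*q + 15)/(q + 5)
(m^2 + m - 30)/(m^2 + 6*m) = (m - 5)/m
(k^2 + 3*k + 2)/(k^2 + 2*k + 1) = (k + 2)/(k + 1)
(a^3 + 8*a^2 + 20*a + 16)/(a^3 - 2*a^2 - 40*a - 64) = (a + 2)/(a - 8)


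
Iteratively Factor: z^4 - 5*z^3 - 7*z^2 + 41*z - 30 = (z - 1)*(z^3 - 4*z^2 - 11*z + 30) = (z - 5)*(z - 1)*(z^2 + z - 6) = (z - 5)*(z - 2)*(z - 1)*(z + 3)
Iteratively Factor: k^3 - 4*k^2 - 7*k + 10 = (k - 5)*(k^2 + k - 2) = (k - 5)*(k + 2)*(k - 1)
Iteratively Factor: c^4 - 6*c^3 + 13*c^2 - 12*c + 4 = (c - 1)*(c^3 - 5*c^2 + 8*c - 4) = (c - 1)^2*(c^2 - 4*c + 4) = (c - 2)*(c - 1)^2*(c - 2)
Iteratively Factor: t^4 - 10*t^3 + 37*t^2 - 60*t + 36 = (t - 2)*(t^3 - 8*t^2 + 21*t - 18) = (t - 3)*(t - 2)*(t^2 - 5*t + 6) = (t - 3)*(t - 2)^2*(t - 3)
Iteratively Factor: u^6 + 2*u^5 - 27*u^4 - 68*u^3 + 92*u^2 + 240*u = (u + 2)*(u^5 - 27*u^3 - 14*u^2 + 120*u) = (u - 2)*(u + 2)*(u^4 + 2*u^3 - 23*u^2 - 60*u) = (u - 2)*(u + 2)*(u + 4)*(u^3 - 2*u^2 - 15*u) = (u - 2)*(u + 2)*(u + 3)*(u + 4)*(u^2 - 5*u) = u*(u - 2)*(u + 2)*(u + 3)*(u + 4)*(u - 5)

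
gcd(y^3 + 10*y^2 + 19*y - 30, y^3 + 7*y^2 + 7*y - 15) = y^2 + 4*y - 5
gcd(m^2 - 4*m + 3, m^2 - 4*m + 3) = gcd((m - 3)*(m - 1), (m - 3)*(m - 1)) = m^2 - 4*m + 3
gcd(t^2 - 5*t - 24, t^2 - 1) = 1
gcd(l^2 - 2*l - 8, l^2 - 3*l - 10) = l + 2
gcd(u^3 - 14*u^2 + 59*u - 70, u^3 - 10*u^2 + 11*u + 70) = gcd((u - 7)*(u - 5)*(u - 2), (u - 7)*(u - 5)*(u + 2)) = u^2 - 12*u + 35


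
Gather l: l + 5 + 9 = l + 14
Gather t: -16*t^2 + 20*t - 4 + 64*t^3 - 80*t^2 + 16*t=64*t^3 - 96*t^2 + 36*t - 4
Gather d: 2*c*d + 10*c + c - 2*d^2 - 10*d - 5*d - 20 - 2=11*c - 2*d^2 + d*(2*c - 15) - 22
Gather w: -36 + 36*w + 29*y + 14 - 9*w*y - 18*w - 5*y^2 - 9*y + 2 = w*(18 - 9*y) - 5*y^2 + 20*y - 20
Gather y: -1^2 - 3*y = -3*y - 1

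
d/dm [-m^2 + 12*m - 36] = 12 - 2*m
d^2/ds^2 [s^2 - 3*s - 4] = 2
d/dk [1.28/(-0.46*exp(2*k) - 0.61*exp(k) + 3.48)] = (1.1776*exp(k) + 0.7808)*exp(k)/(0.46*exp(2*k) + 0.61*exp(k) - 3.48)^2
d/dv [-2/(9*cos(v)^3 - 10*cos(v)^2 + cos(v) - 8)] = 2*(-27*cos(v)^2 + 20*cos(v) - 1)*sin(v)/(9*cos(v)^3 - 10*cos(v)^2 + cos(v) - 8)^2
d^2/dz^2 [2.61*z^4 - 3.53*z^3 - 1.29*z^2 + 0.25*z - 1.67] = 31.32*z^2 - 21.18*z - 2.58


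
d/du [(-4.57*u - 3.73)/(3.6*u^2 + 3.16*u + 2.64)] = (16.452*u^2 + 26.856*u - 0.278)/(12.96*u^4 + 22.752*u^3 + 28.9936*u^2 + 16.6848*u + 6.9696)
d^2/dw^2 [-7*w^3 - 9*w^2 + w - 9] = -42*w - 18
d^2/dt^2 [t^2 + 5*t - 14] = 2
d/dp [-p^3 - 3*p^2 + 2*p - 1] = -3*p^2 - 6*p + 2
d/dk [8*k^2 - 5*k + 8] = 16*k - 5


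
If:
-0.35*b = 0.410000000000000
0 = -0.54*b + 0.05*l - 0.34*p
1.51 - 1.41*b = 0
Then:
No Solution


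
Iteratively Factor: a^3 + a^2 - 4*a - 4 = (a - 2)*(a^2 + 3*a + 2) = (a - 2)*(a + 2)*(a + 1)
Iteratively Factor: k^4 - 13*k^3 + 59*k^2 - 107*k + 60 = (k - 1)*(k^3 - 12*k^2 + 47*k - 60) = (k - 3)*(k - 1)*(k^2 - 9*k + 20) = (k - 4)*(k - 3)*(k - 1)*(k - 5)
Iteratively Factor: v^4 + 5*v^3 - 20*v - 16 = (v - 2)*(v^3 + 7*v^2 + 14*v + 8) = (v - 2)*(v + 4)*(v^2 + 3*v + 2) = (v - 2)*(v + 1)*(v + 4)*(v + 2)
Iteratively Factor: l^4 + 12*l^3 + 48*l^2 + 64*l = (l)*(l^3 + 12*l^2 + 48*l + 64) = l*(l + 4)*(l^2 + 8*l + 16) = l*(l + 4)^2*(l + 4)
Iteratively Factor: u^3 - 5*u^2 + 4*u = (u - 4)*(u^2 - u) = u*(u - 4)*(u - 1)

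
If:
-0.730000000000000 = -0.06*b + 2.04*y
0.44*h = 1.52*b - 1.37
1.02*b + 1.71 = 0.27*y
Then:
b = -1.79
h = -9.28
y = -0.41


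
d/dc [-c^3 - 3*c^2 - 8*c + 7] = -3*c^2 - 6*c - 8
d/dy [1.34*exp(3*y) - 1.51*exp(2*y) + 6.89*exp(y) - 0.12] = (4.02*exp(2*y) - 3.02*exp(y) + 6.89)*exp(y)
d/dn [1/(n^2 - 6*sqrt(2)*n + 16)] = 2*(-n + 3*sqrt(2))/(n^2 - 6*sqrt(2)*n + 16)^2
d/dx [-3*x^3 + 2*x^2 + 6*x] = -9*x^2 + 4*x + 6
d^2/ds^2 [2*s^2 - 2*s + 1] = 4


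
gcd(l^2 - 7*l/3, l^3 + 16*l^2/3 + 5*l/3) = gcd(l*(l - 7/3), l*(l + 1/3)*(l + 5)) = l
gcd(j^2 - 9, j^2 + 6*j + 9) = j + 3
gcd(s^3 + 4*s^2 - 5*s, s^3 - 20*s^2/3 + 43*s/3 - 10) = 1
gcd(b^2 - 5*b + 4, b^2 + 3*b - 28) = b - 4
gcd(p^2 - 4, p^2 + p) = 1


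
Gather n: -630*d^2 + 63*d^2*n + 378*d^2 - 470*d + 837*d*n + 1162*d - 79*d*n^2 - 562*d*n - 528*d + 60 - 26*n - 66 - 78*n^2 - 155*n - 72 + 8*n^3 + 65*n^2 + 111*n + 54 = -252*d^2 + 164*d + 8*n^3 + n^2*(-79*d - 13) + n*(63*d^2 + 275*d - 70) - 24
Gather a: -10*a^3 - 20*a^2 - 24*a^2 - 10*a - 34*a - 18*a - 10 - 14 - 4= -10*a^3 - 44*a^2 - 62*a - 28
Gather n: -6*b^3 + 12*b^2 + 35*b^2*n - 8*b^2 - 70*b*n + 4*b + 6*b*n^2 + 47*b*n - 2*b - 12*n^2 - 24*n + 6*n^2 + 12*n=-6*b^3 + 4*b^2 + 2*b + n^2*(6*b - 6) + n*(35*b^2 - 23*b - 12)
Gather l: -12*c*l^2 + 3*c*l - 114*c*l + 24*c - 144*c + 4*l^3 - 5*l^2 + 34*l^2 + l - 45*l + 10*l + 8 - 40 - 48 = -120*c + 4*l^3 + l^2*(29 - 12*c) + l*(-111*c - 34) - 80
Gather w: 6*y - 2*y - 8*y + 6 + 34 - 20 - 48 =-4*y - 28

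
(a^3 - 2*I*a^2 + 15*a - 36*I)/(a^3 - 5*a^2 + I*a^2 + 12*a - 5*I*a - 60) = (a - 3*I)/(a - 5)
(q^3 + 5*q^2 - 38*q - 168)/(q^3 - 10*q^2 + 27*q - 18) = (q^2 + 11*q + 28)/(q^2 - 4*q + 3)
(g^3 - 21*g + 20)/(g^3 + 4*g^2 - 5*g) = (g - 4)/g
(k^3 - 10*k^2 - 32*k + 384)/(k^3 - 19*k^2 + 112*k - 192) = (k + 6)/(k - 3)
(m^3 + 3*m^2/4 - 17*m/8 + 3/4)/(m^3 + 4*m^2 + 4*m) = (8*m^2 - 10*m + 3)/(8*m*(m + 2))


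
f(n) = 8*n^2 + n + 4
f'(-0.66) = -9.56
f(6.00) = 298.00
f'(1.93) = 31.88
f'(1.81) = 29.96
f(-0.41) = 4.93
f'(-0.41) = -5.56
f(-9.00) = 643.00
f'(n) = 16*n + 1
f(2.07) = 40.35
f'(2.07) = 34.12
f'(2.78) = 45.48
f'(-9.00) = -143.00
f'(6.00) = 97.00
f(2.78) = 68.61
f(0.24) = 4.70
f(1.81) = 32.02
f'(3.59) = 58.44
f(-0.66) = 6.82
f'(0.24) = 4.84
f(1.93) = 35.73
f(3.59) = 110.69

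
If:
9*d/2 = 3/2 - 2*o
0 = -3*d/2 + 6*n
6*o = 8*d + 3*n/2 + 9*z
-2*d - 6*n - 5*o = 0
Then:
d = 15/31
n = 15/124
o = -21/62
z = -503/744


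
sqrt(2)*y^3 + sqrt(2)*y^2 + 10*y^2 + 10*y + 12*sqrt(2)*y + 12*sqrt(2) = (y + 2*sqrt(2))*(y + 3*sqrt(2))*(sqrt(2)*y + sqrt(2))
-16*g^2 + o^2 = (-4*g + o)*(4*g + o)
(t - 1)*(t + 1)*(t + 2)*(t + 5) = t^4 + 7*t^3 + 9*t^2 - 7*t - 10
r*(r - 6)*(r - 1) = r^3 - 7*r^2 + 6*r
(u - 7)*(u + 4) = u^2 - 3*u - 28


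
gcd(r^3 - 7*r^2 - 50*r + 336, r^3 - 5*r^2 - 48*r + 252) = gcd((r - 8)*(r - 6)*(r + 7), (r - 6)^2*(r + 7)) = r^2 + r - 42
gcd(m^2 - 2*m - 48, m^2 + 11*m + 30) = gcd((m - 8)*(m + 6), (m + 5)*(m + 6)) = m + 6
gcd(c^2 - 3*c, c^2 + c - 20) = 1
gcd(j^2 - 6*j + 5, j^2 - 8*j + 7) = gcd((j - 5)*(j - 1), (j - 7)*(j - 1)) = j - 1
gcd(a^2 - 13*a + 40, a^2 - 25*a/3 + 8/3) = a - 8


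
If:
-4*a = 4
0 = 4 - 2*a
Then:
No Solution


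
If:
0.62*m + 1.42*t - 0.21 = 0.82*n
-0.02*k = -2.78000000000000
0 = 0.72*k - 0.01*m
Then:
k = 139.00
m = 10008.00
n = 1.73170731707317*t + 7566.76829268293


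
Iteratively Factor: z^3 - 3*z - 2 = (z + 1)*(z^2 - z - 2) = (z - 2)*(z + 1)*(z + 1)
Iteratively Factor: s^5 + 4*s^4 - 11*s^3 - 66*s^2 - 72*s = (s + 3)*(s^4 + s^3 - 14*s^2 - 24*s) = (s - 4)*(s + 3)*(s^3 + 5*s^2 + 6*s) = s*(s - 4)*(s + 3)*(s^2 + 5*s + 6) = s*(s - 4)*(s + 2)*(s + 3)*(s + 3)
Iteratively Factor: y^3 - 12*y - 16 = (y - 4)*(y^2 + 4*y + 4) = (y - 4)*(y + 2)*(y + 2)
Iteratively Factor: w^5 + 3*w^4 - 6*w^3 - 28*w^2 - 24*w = (w + 2)*(w^4 + w^3 - 8*w^2 - 12*w) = w*(w + 2)*(w^3 + w^2 - 8*w - 12) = w*(w - 3)*(w + 2)*(w^2 + 4*w + 4) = w*(w - 3)*(w + 2)^2*(w + 2)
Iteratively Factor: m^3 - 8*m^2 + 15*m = (m)*(m^2 - 8*m + 15) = m*(m - 5)*(m - 3)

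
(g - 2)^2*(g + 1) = g^3 - 3*g^2 + 4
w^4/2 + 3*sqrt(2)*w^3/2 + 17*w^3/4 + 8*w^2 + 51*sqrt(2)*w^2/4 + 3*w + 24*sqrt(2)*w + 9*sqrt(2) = (w/2 + 1)*(w + 1/2)*(w + 6)*(w + 3*sqrt(2))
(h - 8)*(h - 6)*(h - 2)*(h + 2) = h^4 - 14*h^3 + 44*h^2 + 56*h - 192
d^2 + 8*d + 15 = (d + 3)*(d + 5)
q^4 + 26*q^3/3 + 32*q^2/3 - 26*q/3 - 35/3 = (q - 1)*(q + 1)*(q + 5/3)*(q + 7)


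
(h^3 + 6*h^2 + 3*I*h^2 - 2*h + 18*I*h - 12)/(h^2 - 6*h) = (h^3 + 3*h^2*(2 + I) + 2*h*(-1 + 9*I) - 12)/(h*(h - 6))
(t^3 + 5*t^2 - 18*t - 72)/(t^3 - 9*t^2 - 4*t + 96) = (t + 6)/(t - 8)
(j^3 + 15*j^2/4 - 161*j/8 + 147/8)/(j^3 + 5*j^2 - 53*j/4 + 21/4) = (4*j - 7)/(2*(2*j - 1))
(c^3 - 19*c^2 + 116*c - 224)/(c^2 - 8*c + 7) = (c^2 - 12*c + 32)/(c - 1)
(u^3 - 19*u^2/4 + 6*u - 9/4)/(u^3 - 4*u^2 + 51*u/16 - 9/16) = 4*(u - 1)/(4*u - 1)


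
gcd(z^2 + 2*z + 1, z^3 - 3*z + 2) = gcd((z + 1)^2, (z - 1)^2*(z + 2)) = 1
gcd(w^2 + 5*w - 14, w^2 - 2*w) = w - 2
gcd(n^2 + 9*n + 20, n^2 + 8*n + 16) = n + 4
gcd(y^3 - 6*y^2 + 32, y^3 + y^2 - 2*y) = y + 2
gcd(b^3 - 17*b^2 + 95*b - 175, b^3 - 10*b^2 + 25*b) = b^2 - 10*b + 25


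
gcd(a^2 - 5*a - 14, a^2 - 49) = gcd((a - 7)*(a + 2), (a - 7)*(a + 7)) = a - 7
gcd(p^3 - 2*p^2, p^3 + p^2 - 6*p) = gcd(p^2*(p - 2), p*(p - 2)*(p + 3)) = p^2 - 2*p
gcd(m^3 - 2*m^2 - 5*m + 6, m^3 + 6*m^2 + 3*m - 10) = m^2 + m - 2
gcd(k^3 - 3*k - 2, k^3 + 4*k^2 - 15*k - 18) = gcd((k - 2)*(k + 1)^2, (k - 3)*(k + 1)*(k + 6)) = k + 1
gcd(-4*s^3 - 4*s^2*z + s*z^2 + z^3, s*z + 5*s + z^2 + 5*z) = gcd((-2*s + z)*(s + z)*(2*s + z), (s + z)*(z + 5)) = s + z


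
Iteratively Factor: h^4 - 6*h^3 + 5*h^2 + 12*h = (h - 3)*(h^3 - 3*h^2 - 4*h) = (h - 4)*(h - 3)*(h^2 + h) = h*(h - 4)*(h - 3)*(h + 1)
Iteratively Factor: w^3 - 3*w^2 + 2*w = (w - 1)*(w^2 - 2*w) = w*(w - 1)*(w - 2)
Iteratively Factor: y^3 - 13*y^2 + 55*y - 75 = (y - 5)*(y^2 - 8*y + 15) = (y - 5)^2*(y - 3)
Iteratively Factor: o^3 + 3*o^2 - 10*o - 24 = (o - 3)*(o^2 + 6*o + 8) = (o - 3)*(o + 2)*(o + 4)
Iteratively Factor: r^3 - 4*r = (r)*(r^2 - 4) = r*(r + 2)*(r - 2)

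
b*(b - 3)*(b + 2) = b^3 - b^2 - 6*b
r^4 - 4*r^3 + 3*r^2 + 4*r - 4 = (r - 2)^2*(r - 1)*(r + 1)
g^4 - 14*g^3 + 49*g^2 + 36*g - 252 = (g - 7)*(g - 6)*(g - 3)*(g + 2)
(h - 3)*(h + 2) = h^2 - h - 6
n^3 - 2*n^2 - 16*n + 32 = (n - 4)*(n - 2)*(n + 4)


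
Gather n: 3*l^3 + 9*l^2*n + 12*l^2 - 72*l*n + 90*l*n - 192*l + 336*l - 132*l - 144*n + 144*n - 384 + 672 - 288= 3*l^3 + 12*l^2 + 12*l + n*(9*l^2 + 18*l)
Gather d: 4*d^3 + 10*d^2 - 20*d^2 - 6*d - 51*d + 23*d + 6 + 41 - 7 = 4*d^3 - 10*d^2 - 34*d + 40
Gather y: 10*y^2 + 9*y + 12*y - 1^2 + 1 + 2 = 10*y^2 + 21*y + 2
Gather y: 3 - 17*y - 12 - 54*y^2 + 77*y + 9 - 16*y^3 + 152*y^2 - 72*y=-16*y^3 + 98*y^2 - 12*y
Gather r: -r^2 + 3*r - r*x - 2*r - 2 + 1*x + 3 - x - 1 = -r^2 + r*(1 - x)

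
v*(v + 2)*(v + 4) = v^3 + 6*v^2 + 8*v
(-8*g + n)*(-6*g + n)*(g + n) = 48*g^3 + 34*g^2*n - 13*g*n^2 + n^3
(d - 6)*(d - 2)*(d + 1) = d^3 - 7*d^2 + 4*d + 12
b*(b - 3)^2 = b^3 - 6*b^2 + 9*b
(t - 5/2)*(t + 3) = t^2 + t/2 - 15/2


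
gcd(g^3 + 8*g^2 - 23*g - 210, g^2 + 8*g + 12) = g + 6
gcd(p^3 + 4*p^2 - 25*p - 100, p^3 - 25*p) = p^2 - 25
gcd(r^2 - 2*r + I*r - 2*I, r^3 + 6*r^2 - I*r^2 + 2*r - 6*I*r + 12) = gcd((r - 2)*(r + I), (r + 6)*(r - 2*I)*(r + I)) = r + I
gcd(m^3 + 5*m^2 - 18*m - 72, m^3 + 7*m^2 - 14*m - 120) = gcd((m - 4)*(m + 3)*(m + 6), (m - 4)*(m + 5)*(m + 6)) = m^2 + 2*m - 24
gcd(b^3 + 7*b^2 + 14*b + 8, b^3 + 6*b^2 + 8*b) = b^2 + 6*b + 8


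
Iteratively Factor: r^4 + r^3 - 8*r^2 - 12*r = (r + 2)*(r^3 - r^2 - 6*r) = r*(r + 2)*(r^2 - r - 6) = r*(r - 3)*(r + 2)*(r + 2)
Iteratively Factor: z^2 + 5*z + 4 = (z + 1)*(z + 4)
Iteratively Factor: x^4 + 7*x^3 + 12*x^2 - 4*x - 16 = (x + 4)*(x^3 + 3*x^2 - 4) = (x + 2)*(x + 4)*(x^2 + x - 2) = (x + 2)^2*(x + 4)*(x - 1)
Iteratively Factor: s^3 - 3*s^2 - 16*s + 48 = (s - 3)*(s^2 - 16) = (s - 3)*(s + 4)*(s - 4)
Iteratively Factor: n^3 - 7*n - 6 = (n - 3)*(n^2 + 3*n + 2) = (n - 3)*(n + 2)*(n + 1)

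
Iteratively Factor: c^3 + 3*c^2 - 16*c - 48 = (c + 4)*(c^2 - c - 12) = (c - 4)*(c + 4)*(c + 3)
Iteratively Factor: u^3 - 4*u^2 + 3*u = (u)*(u^2 - 4*u + 3) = u*(u - 1)*(u - 3)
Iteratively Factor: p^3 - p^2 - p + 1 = (p - 1)*(p^2 - 1) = (p - 1)*(p + 1)*(p - 1)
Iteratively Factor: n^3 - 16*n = (n)*(n^2 - 16) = n*(n - 4)*(n + 4)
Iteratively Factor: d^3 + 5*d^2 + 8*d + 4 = (d + 1)*(d^2 + 4*d + 4) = (d + 1)*(d + 2)*(d + 2)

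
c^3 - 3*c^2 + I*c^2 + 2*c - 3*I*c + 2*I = (c - 2)*(c - 1)*(c + I)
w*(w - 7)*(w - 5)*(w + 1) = w^4 - 11*w^3 + 23*w^2 + 35*w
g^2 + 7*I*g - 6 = (g + I)*(g + 6*I)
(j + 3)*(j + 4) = j^2 + 7*j + 12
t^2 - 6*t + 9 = (t - 3)^2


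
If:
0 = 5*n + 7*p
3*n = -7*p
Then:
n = 0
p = 0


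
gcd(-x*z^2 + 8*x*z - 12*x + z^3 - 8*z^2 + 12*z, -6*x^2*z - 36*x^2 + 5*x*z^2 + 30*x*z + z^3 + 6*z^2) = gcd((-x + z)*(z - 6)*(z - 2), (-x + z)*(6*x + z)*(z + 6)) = x - z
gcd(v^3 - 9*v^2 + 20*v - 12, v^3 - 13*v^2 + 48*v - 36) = v^2 - 7*v + 6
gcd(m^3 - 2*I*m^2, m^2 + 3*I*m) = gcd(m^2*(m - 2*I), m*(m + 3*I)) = m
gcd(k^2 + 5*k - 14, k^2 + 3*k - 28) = k + 7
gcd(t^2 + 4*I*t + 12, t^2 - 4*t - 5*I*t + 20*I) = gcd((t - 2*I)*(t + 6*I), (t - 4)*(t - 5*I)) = 1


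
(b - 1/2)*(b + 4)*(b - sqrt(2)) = b^3 - sqrt(2)*b^2 + 7*b^2/2 - 7*sqrt(2)*b/2 - 2*b + 2*sqrt(2)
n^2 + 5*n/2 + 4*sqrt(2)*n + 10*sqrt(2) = (n + 5/2)*(n + 4*sqrt(2))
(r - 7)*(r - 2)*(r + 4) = r^3 - 5*r^2 - 22*r + 56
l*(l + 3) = l^2 + 3*l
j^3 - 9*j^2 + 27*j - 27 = (j - 3)^3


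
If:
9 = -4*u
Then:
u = -9/4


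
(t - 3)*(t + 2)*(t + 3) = t^3 + 2*t^2 - 9*t - 18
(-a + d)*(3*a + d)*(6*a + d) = -18*a^3 + 9*a^2*d + 8*a*d^2 + d^3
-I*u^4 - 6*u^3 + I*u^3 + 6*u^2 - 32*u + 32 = (u - 4*I)^2*(u + 2*I)*(-I*u + I)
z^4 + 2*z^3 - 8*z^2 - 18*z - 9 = (z - 3)*(z + 1)^2*(z + 3)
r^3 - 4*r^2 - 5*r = r*(r - 5)*(r + 1)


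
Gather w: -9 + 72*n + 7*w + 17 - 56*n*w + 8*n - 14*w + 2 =80*n + w*(-56*n - 7) + 10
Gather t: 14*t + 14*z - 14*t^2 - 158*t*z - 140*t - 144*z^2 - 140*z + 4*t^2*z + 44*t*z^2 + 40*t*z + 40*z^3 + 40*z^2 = t^2*(4*z - 14) + t*(44*z^2 - 118*z - 126) + 40*z^3 - 104*z^2 - 126*z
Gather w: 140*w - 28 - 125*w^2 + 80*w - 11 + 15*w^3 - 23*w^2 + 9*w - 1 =15*w^3 - 148*w^2 + 229*w - 40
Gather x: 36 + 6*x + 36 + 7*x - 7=13*x + 65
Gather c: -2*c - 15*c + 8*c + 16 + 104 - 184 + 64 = -9*c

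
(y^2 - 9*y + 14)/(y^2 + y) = (y^2 - 9*y + 14)/(y*(y + 1))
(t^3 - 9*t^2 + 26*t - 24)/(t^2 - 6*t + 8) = t - 3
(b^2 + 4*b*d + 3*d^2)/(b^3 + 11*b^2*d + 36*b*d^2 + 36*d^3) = (b + d)/(b^2 + 8*b*d + 12*d^2)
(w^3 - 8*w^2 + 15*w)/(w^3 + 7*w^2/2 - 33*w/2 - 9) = 2*w*(w - 5)/(2*w^2 + 13*w + 6)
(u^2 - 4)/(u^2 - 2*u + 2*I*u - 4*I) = (u + 2)/(u + 2*I)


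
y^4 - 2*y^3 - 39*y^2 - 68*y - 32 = (y - 8)*(y + 1)^2*(y + 4)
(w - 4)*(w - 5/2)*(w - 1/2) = w^3 - 7*w^2 + 53*w/4 - 5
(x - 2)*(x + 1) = x^2 - x - 2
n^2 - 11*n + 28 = (n - 7)*(n - 4)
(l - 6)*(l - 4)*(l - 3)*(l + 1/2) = l^4 - 25*l^3/2 + 95*l^2/2 - 45*l - 36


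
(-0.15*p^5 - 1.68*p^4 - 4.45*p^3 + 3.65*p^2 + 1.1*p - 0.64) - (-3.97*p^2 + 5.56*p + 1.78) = -0.15*p^5 - 1.68*p^4 - 4.45*p^3 + 7.62*p^2 - 4.46*p - 2.42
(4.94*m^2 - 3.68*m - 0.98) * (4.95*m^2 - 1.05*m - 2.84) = 24.453*m^4 - 23.403*m^3 - 15.0166*m^2 + 11.4802*m + 2.7832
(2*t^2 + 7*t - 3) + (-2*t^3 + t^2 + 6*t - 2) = -2*t^3 + 3*t^2 + 13*t - 5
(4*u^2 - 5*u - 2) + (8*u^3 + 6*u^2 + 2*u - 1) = 8*u^3 + 10*u^2 - 3*u - 3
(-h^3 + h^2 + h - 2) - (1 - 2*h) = -h^3 + h^2 + 3*h - 3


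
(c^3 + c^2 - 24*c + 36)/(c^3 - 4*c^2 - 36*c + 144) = (c^2 - 5*c + 6)/(c^2 - 10*c + 24)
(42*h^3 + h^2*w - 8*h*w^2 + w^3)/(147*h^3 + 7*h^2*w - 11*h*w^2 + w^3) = (-6*h^2 - h*w + w^2)/(-21*h^2 - 4*h*w + w^2)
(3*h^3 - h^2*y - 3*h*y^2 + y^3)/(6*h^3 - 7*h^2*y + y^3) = (-3*h^2 - 2*h*y + y^2)/(-6*h^2 + h*y + y^2)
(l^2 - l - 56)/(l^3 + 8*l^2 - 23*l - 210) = (l - 8)/(l^2 + l - 30)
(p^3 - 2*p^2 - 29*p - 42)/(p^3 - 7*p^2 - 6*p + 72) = (p^2 - 5*p - 14)/(p^2 - 10*p + 24)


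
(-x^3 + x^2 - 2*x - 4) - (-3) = -x^3 + x^2 - 2*x - 1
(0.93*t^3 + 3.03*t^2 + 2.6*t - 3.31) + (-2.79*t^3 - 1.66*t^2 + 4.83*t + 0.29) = -1.86*t^3 + 1.37*t^2 + 7.43*t - 3.02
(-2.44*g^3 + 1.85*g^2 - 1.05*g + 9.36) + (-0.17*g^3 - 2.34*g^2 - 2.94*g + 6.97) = -2.61*g^3 - 0.49*g^2 - 3.99*g + 16.33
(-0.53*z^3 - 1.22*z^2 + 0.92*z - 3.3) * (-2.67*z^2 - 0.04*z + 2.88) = 1.4151*z^5 + 3.2786*z^4 - 3.934*z^3 + 5.2606*z^2 + 2.7816*z - 9.504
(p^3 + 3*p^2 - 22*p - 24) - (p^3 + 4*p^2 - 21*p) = -p^2 - p - 24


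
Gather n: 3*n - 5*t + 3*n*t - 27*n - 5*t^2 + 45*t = n*(3*t - 24) - 5*t^2 + 40*t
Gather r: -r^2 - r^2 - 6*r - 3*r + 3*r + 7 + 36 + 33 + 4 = -2*r^2 - 6*r + 80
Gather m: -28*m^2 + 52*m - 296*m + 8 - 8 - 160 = -28*m^2 - 244*m - 160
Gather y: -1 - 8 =-9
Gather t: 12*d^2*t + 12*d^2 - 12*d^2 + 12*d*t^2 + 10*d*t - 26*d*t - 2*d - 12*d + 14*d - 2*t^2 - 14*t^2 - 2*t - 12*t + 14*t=t^2*(12*d - 16) + t*(12*d^2 - 16*d)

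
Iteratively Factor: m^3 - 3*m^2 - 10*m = (m - 5)*(m^2 + 2*m) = (m - 5)*(m + 2)*(m)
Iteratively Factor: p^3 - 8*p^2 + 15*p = (p)*(p^2 - 8*p + 15) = p*(p - 3)*(p - 5)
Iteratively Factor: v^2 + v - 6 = (v + 3)*(v - 2)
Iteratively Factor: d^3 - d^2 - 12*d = (d - 4)*(d^2 + 3*d) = d*(d - 4)*(d + 3)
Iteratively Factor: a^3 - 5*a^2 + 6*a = (a - 3)*(a^2 - 2*a) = a*(a - 3)*(a - 2)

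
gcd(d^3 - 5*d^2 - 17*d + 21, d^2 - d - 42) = d - 7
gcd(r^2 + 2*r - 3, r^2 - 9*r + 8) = r - 1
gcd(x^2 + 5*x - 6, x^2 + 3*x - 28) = 1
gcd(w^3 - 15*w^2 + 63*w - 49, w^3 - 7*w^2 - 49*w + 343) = w^2 - 14*w + 49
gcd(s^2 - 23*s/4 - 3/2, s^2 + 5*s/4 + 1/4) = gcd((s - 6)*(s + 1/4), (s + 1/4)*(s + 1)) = s + 1/4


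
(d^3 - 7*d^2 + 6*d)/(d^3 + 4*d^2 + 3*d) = (d^2 - 7*d + 6)/(d^2 + 4*d + 3)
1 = 1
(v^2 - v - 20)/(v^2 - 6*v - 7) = (-v^2 + v + 20)/(-v^2 + 6*v + 7)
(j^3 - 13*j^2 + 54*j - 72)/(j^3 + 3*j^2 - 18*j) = (j^2 - 10*j + 24)/(j*(j + 6))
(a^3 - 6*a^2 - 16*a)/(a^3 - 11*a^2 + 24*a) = (a + 2)/(a - 3)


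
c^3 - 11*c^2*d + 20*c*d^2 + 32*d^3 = (c - 8*d)*(c - 4*d)*(c + d)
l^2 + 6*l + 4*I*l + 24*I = (l + 6)*(l + 4*I)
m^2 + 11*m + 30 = (m + 5)*(m + 6)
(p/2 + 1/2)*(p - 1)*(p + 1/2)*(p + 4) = p^4/2 + 9*p^3/4 + p^2/2 - 9*p/4 - 1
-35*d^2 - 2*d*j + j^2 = (-7*d + j)*(5*d + j)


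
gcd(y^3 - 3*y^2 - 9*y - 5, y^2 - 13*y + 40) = y - 5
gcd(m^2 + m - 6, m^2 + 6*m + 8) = 1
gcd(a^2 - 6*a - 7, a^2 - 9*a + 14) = a - 7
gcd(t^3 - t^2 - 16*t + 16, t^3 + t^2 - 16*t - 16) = t^2 - 16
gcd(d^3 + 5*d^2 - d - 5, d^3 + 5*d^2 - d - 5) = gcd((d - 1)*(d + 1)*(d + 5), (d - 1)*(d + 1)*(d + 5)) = d^3 + 5*d^2 - d - 5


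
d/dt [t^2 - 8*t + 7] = 2*t - 8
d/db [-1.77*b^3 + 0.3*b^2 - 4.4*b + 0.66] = -5.31*b^2 + 0.6*b - 4.4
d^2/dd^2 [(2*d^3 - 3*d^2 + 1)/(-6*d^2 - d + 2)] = 2*(-44*d^3 + 12*d^2 - 42*d - 1)/(216*d^6 + 108*d^5 - 198*d^4 - 71*d^3 + 66*d^2 + 12*d - 8)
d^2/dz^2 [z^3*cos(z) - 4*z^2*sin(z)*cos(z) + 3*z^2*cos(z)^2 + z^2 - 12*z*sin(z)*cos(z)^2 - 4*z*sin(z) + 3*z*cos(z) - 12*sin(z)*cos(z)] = -z^3*cos(z) - 6*z^2*sin(z) + 8*z^2*sin(2*z) - 6*z^2*cos(2*z) + 7*z*sin(z) - 12*z*sin(2*z) + 27*z*sin(3*z) + 3*z*cos(z) - 16*z*cos(2*z) - 6*sin(z) + 20*sin(2*z) - 14*cos(z) + 3*cos(2*z) - 18*cos(3*z) + 5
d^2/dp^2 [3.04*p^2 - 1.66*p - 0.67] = 6.08000000000000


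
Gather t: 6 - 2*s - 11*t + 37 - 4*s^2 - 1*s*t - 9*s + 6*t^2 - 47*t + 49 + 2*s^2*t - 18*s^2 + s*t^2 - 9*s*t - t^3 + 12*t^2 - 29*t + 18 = -22*s^2 - 11*s - t^3 + t^2*(s + 18) + t*(2*s^2 - 10*s - 87) + 110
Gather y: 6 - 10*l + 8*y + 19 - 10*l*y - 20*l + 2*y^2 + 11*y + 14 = -30*l + 2*y^2 + y*(19 - 10*l) + 39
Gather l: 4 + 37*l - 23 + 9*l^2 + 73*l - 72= 9*l^2 + 110*l - 91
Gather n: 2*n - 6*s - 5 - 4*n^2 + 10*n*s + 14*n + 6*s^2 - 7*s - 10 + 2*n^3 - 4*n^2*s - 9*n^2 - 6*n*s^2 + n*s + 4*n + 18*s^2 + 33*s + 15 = 2*n^3 + n^2*(-4*s - 13) + n*(-6*s^2 + 11*s + 20) + 24*s^2 + 20*s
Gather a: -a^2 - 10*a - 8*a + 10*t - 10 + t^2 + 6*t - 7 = -a^2 - 18*a + t^2 + 16*t - 17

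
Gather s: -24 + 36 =12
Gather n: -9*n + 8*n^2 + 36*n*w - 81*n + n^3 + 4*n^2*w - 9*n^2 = n^3 + n^2*(4*w - 1) + n*(36*w - 90)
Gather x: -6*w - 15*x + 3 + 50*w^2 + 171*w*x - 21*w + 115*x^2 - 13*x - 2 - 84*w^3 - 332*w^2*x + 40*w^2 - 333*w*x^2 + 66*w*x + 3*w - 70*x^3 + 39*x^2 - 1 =-84*w^3 + 90*w^2 - 24*w - 70*x^3 + x^2*(154 - 333*w) + x*(-332*w^2 + 237*w - 28)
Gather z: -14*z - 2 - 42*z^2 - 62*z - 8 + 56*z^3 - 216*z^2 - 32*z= 56*z^3 - 258*z^2 - 108*z - 10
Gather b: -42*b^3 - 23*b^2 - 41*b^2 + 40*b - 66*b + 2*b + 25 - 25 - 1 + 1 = -42*b^3 - 64*b^2 - 24*b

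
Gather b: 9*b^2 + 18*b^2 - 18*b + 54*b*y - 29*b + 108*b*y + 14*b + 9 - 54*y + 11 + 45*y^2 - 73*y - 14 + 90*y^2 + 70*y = 27*b^2 + b*(162*y - 33) + 135*y^2 - 57*y + 6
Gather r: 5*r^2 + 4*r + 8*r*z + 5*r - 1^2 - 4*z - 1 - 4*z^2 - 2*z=5*r^2 + r*(8*z + 9) - 4*z^2 - 6*z - 2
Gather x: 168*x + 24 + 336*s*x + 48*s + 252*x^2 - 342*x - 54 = 48*s + 252*x^2 + x*(336*s - 174) - 30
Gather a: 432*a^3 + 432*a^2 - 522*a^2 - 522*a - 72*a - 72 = 432*a^3 - 90*a^2 - 594*a - 72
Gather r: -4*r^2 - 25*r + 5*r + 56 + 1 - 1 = -4*r^2 - 20*r + 56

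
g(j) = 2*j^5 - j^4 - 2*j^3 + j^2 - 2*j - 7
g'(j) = 10*j^4 - 4*j^3 - 6*j^2 + 2*j - 2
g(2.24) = 58.67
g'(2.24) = 179.18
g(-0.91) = -4.78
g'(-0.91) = 1.08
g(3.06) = 387.84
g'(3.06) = 710.10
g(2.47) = 110.67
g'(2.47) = 278.27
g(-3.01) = -513.62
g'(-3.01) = 867.56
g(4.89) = 4793.58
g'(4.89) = 5114.47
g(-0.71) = -4.98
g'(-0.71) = -2.47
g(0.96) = -8.99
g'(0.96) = -0.66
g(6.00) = 13841.00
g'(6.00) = 11890.00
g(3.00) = 347.00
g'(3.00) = 652.00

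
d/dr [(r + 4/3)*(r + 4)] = 2*r + 16/3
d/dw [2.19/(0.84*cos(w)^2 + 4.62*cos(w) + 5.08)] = (3.6792*cos(w) + 10.1178)*sin(w)/(0.84*cos(w)^2 + 4.62*cos(w) + 5.08)^2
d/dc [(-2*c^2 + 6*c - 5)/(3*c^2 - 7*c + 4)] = (-4*c^2 + 14*c - 11)/(9*c^4 - 42*c^3 + 73*c^2 - 56*c + 16)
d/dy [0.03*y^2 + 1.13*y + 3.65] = 0.06*y + 1.13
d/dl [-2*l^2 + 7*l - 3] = 7 - 4*l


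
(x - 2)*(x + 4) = x^2 + 2*x - 8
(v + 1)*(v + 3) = v^2 + 4*v + 3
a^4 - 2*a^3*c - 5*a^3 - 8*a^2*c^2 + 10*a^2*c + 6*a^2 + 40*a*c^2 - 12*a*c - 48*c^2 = (a - 3)*(a - 2)*(a - 4*c)*(a + 2*c)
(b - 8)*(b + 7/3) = b^2 - 17*b/3 - 56/3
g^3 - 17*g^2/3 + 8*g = g*(g - 3)*(g - 8/3)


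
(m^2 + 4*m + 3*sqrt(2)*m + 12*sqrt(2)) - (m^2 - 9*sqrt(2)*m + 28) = 4*m + 12*sqrt(2)*m - 28 + 12*sqrt(2)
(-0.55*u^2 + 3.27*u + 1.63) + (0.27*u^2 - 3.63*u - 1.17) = -0.28*u^2 - 0.36*u + 0.46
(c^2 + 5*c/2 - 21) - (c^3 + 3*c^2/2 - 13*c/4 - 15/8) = -c^3 - c^2/2 + 23*c/4 - 153/8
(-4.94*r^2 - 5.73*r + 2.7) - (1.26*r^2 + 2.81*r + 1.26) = -6.2*r^2 - 8.54*r + 1.44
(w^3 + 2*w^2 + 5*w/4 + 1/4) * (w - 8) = w^4 - 6*w^3 - 59*w^2/4 - 39*w/4 - 2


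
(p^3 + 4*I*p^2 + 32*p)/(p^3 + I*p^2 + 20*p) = (p + 8*I)/(p + 5*I)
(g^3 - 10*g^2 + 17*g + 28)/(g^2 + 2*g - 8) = (g^3 - 10*g^2 + 17*g + 28)/(g^2 + 2*g - 8)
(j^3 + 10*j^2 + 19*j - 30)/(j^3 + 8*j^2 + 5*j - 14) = (j^2 + 11*j + 30)/(j^2 + 9*j + 14)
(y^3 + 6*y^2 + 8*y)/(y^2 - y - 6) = y*(y + 4)/(y - 3)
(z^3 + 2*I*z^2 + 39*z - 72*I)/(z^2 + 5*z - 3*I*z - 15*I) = (z^2 + 5*I*z + 24)/(z + 5)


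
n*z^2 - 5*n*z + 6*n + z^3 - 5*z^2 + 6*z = (n + z)*(z - 3)*(z - 2)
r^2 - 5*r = r*(r - 5)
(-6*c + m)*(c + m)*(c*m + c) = -6*c^3*m - 6*c^3 - 5*c^2*m^2 - 5*c^2*m + c*m^3 + c*m^2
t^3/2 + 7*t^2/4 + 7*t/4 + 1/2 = (t/2 + 1)*(t + 1/2)*(t + 1)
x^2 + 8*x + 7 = (x + 1)*(x + 7)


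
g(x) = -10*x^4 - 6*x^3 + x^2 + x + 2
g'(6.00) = -9275.00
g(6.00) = -14212.00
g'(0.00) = 1.00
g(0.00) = 2.00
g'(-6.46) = 10020.36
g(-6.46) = -15760.48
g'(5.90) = -8828.94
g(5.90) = -13306.92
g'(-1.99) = 240.96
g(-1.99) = -105.57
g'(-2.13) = 301.62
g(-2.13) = -143.45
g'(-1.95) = 225.25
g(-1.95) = -96.25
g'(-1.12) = 32.38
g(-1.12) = -5.17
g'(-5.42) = 5830.19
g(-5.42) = -7648.45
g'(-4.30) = 2839.86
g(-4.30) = -2925.57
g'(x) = -40*x^3 - 18*x^2 + 2*x + 1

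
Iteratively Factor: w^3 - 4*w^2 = (w - 4)*(w^2) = w*(w - 4)*(w)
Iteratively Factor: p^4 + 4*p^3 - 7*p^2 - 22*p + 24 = (p - 1)*(p^3 + 5*p^2 - 2*p - 24) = (p - 1)*(p + 3)*(p^2 + 2*p - 8) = (p - 1)*(p + 3)*(p + 4)*(p - 2)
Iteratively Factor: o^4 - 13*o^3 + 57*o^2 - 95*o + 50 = (o - 1)*(o^3 - 12*o^2 + 45*o - 50) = (o - 5)*(o - 1)*(o^2 - 7*o + 10) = (o - 5)*(o - 2)*(o - 1)*(o - 5)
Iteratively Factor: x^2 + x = (x + 1)*(x)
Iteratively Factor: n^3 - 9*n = (n + 3)*(n^2 - 3*n) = (n - 3)*(n + 3)*(n)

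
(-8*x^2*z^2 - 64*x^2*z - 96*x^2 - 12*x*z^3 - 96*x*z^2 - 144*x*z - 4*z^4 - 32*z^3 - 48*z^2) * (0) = 0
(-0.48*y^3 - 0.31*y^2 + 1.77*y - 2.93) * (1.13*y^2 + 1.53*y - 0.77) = -0.5424*y^5 - 1.0847*y^4 + 1.8954*y^3 - 0.3641*y^2 - 5.8458*y + 2.2561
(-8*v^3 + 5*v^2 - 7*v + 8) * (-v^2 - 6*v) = 8*v^5 + 43*v^4 - 23*v^3 + 34*v^2 - 48*v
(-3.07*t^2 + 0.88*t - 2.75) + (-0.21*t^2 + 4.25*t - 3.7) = -3.28*t^2 + 5.13*t - 6.45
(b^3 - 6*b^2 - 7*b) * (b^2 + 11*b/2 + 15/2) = b^5 - b^4/2 - 65*b^3/2 - 167*b^2/2 - 105*b/2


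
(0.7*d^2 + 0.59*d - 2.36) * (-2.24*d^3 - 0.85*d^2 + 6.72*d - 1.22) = -1.568*d^5 - 1.9166*d^4 + 9.4889*d^3 + 5.1168*d^2 - 16.579*d + 2.8792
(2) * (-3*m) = -6*m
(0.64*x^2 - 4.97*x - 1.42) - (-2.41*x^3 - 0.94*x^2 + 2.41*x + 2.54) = 2.41*x^3 + 1.58*x^2 - 7.38*x - 3.96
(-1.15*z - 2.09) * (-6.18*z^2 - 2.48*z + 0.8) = 7.107*z^3 + 15.7682*z^2 + 4.2632*z - 1.672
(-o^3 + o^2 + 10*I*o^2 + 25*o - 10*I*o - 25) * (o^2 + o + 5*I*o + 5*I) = -o^5 + 5*I*o^4 - 24*o^3 + 120*I*o^2 + 25*o - 125*I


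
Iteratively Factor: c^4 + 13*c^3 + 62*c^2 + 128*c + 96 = (c + 2)*(c^3 + 11*c^2 + 40*c + 48) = (c + 2)*(c + 4)*(c^2 + 7*c + 12) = (c + 2)*(c + 4)^2*(c + 3)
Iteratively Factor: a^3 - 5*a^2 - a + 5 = (a + 1)*(a^2 - 6*a + 5) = (a - 1)*(a + 1)*(a - 5)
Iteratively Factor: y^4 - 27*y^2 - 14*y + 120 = (y - 2)*(y^3 + 2*y^2 - 23*y - 60) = (y - 2)*(y + 3)*(y^2 - y - 20) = (y - 2)*(y + 3)*(y + 4)*(y - 5)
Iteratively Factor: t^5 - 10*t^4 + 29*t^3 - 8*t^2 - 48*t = (t + 1)*(t^4 - 11*t^3 + 40*t^2 - 48*t) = (t - 4)*(t + 1)*(t^3 - 7*t^2 + 12*t) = (t - 4)*(t - 3)*(t + 1)*(t^2 - 4*t) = t*(t - 4)*(t - 3)*(t + 1)*(t - 4)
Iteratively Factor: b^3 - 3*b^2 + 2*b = (b)*(b^2 - 3*b + 2) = b*(b - 2)*(b - 1)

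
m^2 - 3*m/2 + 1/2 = (m - 1)*(m - 1/2)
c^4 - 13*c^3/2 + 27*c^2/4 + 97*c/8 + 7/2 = (c - 4)*(c - 7/2)*(c + 1/2)^2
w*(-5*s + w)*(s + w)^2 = -5*s^3*w - 9*s^2*w^2 - 3*s*w^3 + w^4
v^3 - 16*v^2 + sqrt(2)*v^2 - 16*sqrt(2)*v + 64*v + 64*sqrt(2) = (v - 8)^2*(v + sqrt(2))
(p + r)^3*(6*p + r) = 6*p^4 + 19*p^3*r + 21*p^2*r^2 + 9*p*r^3 + r^4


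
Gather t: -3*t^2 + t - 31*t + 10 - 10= -3*t^2 - 30*t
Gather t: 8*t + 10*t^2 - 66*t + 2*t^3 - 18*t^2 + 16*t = 2*t^3 - 8*t^2 - 42*t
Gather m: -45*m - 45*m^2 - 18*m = -45*m^2 - 63*m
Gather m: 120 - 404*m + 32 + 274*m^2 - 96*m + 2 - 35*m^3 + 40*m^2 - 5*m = -35*m^3 + 314*m^2 - 505*m + 154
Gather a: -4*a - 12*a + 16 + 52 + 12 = 80 - 16*a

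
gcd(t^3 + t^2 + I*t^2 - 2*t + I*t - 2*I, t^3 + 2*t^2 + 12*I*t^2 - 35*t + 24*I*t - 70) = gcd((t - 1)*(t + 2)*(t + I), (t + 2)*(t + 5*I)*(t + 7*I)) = t + 2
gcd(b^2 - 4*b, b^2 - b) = b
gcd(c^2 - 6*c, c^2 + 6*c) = c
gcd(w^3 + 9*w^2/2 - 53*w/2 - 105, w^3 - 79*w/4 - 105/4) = w^2 - 3*w/2 - 35/2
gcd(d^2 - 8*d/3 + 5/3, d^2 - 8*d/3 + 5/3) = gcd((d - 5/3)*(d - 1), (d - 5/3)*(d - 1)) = d^2 - 8*d/3 + 5/3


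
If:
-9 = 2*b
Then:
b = -9/2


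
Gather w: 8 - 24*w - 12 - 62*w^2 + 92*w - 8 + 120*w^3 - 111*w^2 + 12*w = 120*w^3 - 173*w^2 + 80*w - 12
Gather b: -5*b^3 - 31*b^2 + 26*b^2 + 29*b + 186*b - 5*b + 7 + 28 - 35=-5*b^3 - 5*b^2 + 210*b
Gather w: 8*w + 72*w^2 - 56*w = 72*w^2 - 48*w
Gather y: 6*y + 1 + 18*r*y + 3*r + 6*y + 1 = 3*r + y*(18*r + 12) + 2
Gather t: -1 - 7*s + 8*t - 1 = -7*s + 8*t - 2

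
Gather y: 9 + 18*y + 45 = 18*y + 54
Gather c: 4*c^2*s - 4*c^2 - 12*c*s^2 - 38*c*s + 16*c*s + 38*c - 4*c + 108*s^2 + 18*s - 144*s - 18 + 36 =c^2*(4*s - 4) + c*(-12*s^2 - 22*s + 34) + 108*s^2 - 126*s + 18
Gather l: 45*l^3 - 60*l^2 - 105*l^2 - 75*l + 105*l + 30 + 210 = 45*l^3 - 165*l^2 + 30*l + 240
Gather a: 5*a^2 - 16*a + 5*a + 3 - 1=5*a^2 - 11*a + 2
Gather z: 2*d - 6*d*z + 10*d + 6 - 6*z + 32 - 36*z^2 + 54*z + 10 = 12*d - 36*z^2 + z*(48 - 6*d) + 48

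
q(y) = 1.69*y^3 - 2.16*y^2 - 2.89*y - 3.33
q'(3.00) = 29.78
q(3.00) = 14.19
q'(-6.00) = 205.55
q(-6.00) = -428.79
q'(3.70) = 50.53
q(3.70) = 42.01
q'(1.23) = -0.53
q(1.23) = -7.01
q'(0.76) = -3.24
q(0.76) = -6.03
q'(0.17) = -3.48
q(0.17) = -3.88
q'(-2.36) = 35.54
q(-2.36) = -30.75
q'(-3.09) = 58.87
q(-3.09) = -64.88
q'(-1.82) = 21.77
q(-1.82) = -15.41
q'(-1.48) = 14.61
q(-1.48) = -9.26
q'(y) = 5.07*y^2 - 4.32*y - 2.89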